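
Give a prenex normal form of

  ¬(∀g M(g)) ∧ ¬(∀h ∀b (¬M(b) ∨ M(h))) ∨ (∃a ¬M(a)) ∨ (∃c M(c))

Push ¬ through the quantifiers and connectives to reach negation normal form:
  (∃g ¬M(g)) ∧ (∃h ∃b (M(b) ∧ ¬M(h))) ∨ (∃a ¬M(a)) ∨ (∃c M(c))
Finally move all quantifiers to the prefix:
  ∃g ∃h ∃b ∃a ∃c (¬M(g) ∧ M(b) ∧ ¬M(h) ∨ ¬M(a) ∨ M(c))

∃g ∃h ∃b ∃a ∃c (¬M(g) ∧ M(b) ∧ ¬M(h) ∨ ¬M(a) ∨ M(c))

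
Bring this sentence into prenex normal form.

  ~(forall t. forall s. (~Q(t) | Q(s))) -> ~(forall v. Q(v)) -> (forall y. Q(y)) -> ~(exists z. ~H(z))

First replace A → B with ¬A ∨ B.
  ~~(forall t. forall s. (~Q(t) | Q(s))) | ~~(forall v. Q(v)) | ~(forall y. Q(y)) | ~(exists z. ~H(z))
Push ¬ through the quantifiers and connectives to reach negation normal form:
  (forall t. forall s. (~Q(t) | Q(s))) | (forall v. Q(v)) | (exists y. ~Q(y)) | (forall z. H(z))
All bound variables are already distinct, so no renaming is needed.
Pull the quantifiers to the front (each side's bound variable is not free in the other side):
  forall t. forall s. forall v. exists y. forall z. (~Q(t) | Q(s) | Q(v) | ~Q(y) | H(z))

forall t. forall s. forall v. exists y. forall z. (~Q(t) | Q(s) | Q(v) | ~Q(y) | H(z))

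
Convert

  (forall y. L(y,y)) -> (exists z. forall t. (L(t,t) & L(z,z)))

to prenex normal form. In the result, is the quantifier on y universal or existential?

Rewrite implications/biconditionals: A → B as ¬A ∨ B.
  ~(forall y. L(y,y)) | (exists z. forall t. (L(t,t) & L(z,z)))
Drive negations inward (¬∀x A ≡ ∃x ¬A, ¬∃x A ≡ ∀x ¬A, De Morgan for ∧/∨):
  (exists y. ~L(y,y)) | (exists z. forall t. (L(t,t) & L(z,z)))
All bound variables are already distinct, so no renaming is needed.
Extract every quantifier outward, since the variables are now distinct and don't occur free across branches:
  exists y. exists z. forall t. (~L(y,y) | L(t,t) & L(z,z))
The quantifier forall y sits under an odd number of negations (counting the antecedent side of each →), so it flips to exists y.

existential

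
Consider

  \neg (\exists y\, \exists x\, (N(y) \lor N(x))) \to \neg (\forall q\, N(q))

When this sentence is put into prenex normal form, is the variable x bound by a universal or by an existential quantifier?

First replace A → B with ¬A ∨ B.
  \neg \neg (\exists y\, \exists x\, (N(y) \lor N(x))) \lor \neg (\forall q\, N(q))
Move each ¬ inward, flipping quantifiers it crosses:
  (\exists y\, \exists x\, (N(y) \lor N(x))) \lor (\exists q\, \neg N(q))
All bound variables are already distinct, so no renaming is needed.
Finally move all quantifiers to the prefix:
  \exists y\, \exists x\, \exists q\, (N(y) \lor N(x) \lor \neg N(q))
The quantifier \exists x sits under an even number of negations (counting the antecedent side of each →), so it remains existential.

existential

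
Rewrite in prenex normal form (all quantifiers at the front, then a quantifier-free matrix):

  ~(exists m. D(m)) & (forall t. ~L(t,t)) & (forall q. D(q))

Push ¬ through the quantifiers and connectives to reach negation normal form:
  (forall m. ~D(m)) & (forall t. ~L(t,t)) & (forall q. D(q))
Finally move all quantifiers to the prefix:
  forall m. forall t. forall q. (~D(m) & ~L(t,t) & D(q))

forall m. forall t. forall q. (~D(m) & ~L(t,t) & D(q))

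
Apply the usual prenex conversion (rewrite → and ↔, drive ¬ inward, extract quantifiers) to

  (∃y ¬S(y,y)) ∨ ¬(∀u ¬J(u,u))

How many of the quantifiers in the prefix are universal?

0

Push ¬ through the quantifiers and connectives to reach negation normal form:
  (∃y ¬S(y,y)) ∨ (∃u J(u,u))
All bound variables are already distinct, so no renaming is needed.
Finally move all quantifiers to the prefix:
  ∃y ∃u (¬S(y,y) ∨ J(u,u))
The prefix is ∃y ∃u: 0 universal, 2 existential.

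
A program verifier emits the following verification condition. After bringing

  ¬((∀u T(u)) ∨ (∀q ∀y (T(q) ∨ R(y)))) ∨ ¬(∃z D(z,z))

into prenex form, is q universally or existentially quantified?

existential

Drive negations inward (¬∀x A ≡ ∃x ¬A, ¬∃x A ≡ ∀x ¬A, De Morgan for ∧/∨):
  (∃u ¬T(u)) ∧ (∃q ∃y (¬T(q) ∧ ¬R(y))) ∨ (∀z ¬D(z,z))
Extract every quantifier outward, since the variables are now distinct and don't occur free across branches:
  ∃u ∃q ∃y ∀z (¬T(u) ∧ ¬T(q) ∧ ¬R(y) ∨ ¬D(z,z))
The quantifier ∀q sits under an odd number of negations, so it flips to ∃q.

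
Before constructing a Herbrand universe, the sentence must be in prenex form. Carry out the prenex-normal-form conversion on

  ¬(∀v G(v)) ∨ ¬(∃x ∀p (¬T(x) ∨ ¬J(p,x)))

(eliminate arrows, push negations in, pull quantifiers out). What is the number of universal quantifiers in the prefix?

1

Move each ¬ inward, flipping quantifiers it crosses:
  (∃v ¬G(v)) ∨ (∀x ∃p (T(x) ∧ J(p,x)))
All bound variables are already distinct, so no renaming is needed.
Finally move all quantifiers to the prefix:
  ∃v ∀x ∃p (¬G(v) ∨ T(x) ∧ J(p,x))
The prefix is ∃v ∀x ∃p: 1 universal, 2 existential.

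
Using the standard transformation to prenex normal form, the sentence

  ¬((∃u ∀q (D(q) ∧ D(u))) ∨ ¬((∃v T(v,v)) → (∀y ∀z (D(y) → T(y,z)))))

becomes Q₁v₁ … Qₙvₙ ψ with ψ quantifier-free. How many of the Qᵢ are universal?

4

First replace A → B with ¬A ∨ B.
  ¬((∃u ∀q (D(q) ∧ D(u))) ∨ ¬(¬(∃v T(v,v)) ∨ (∀y ∀z (¬D(y) ∨ T(y,z)))))
Drive negations inward (¬∀x A ≡ ∃x ¬A, ¬∃x A ≡ ∀x ¬A, De Morgan for ∧/∨):
  (∀u ∃q (¬D(q) ∨ ¬D(u))) ∧ ((∀v ¬T(v,v)) ∨ (∀y ∀z (¬D(y) ∨ T(y,z))))
All bound variables are already distinct, so no renaming is needed.
Extract every quantifier outward, since the variables are now distinct and don't occur free across branches:
  ∀u ∃q ∀v ∀y ∀z ((¬D(q) ∨ ¬D(u)) ∧ (¬T(v,v) ∨ ¬D(y) ∨ T(y,z)))
The prefix is ∀u ∃q ∀v ∀y ∀z: 4 universal, 1 existential.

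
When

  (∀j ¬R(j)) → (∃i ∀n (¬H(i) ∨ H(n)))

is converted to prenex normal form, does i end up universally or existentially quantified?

existential

Rewrite implications/biconditionals: A → B as ¬A ∨ B.
  ¬(∀j ¬R(j)) ∨ (∃i ∀n (¬H(i) ∨ H(n)))
Drive negations inward (¬∀x A ≡ ∃x ¬A, ¬∃x A ≡ ∀x ¬A, De Morgan for ∧/∨):
  (∃j R(j)) ∨ (∃i ∀n (¬H(i) ∨ H(n)))
Pull the quantifiers to the front (each side's bound variable is not free in the other side):
  ∃j ∃i ∀n (R(j) ∨ ¬H(i) ∨ H(n))
The quantifier ∃i sits under an even number of negations (counting the antecedent side of each →), so it remains existential.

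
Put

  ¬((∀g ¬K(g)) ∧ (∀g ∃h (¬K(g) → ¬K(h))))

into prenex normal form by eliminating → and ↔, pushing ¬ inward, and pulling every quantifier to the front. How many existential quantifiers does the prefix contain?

2

First replace A → B with ¬A ∨ B.
  ¬((∀g ¬K(g)) ∧ (∀g ∃h (¬¬K(g) ∨ ¬K(h))))
Drive negations inward (¬∀x A ≡ ∃x ¬A, ¬∃x A ≡ ∀x ¬A, De Morgan for ∧/∨):
  (∃g K(g)) ∨ (∃g ∀h (¬K(g) ∧ K(h)))
Give each quantifier a distinct variable: g↦c.
  (∃g K(g)) ∨ (∃c ∀h (¬K(c) ∧ K(h)))
Pull the quantifiers to the front (each side's bound variable is not free in the other side):
  ∃g ∃c ∀h (K(g) ∨ ¬K(c) ∧ K(h))
The prefix is ∃g ∃c ∀h: 1 universal, 2 existential.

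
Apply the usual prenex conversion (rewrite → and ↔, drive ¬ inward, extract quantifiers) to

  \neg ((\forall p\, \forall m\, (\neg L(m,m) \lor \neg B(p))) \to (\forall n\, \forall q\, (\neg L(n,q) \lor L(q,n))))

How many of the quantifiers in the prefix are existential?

2

Rewrite implications/biconditionals: A → B as ¬A ∨ B.
  \neg (\neg (\forall p\, \forall m\, (\neg L(m,m) \lor \neg B(p))) \lor (\forall n\, \forall q\, (\neg L(n,q) \lor L(q,n))))
Push ¬ through the quantifiers and connectives to reach negation normal form:
  (\forall p\, \forall m\, (\neg L(m,m) \lor \neg B(p))) \land (\exists n\, \exists q\, (L(n,q) \land \neg L(q,n)))
Finally move all quantifiers to the prefix:
  \forall p\, \forall m\, \exists n\, \exists q\, ((\neg L(m,m) \lor \neg B(p)) \land L(n,q) \land \neg L(q,n))
The prefix is \forall p \forall m \exists n \exists q: 2 universal, 2 existential.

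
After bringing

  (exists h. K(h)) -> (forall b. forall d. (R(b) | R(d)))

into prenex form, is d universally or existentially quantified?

Rewrite implications/biconditionals: A → B as ¬A ∨ B.
  ~(exists h. K(h)) | (forall b. forall d. (R(b) | R(d)))
Push ¬ through the quantifiers and connectives to reach negation normal form:
  (forall h. ~K(h)) | (forall b. forall d. (R(b) | R(d)))
Extract every quantifier outward, since the variables are now distinct and don't occur free across branches:
  forall h. forall b. forall d. (~K(h) | R(b) | R(d))
The quantifier forall d sits under an even number of negations (counting the antecedent side of each →), so it remains universal.

universal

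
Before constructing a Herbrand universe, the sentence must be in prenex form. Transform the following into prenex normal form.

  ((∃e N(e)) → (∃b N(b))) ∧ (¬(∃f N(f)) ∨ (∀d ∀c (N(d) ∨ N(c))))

Rewrite implications/biconditionals: A → B as ¬A ∨ B.
  (¬(∃e N(e)) ∨ (∃b N(b))) ∧ (¬(∃f N(f)) ∨ (∀d ∀c (N(d) ∨ N(c))))
Move each ¬ inward, flipping quantifiers it crosses:
  ((∀e ¬N(e)) ∨ (∃b N(b))) ∧ ((∀f ¬N(f)) ∨ (∀d ∀c (N(d) ∨ N(c))))
Finally move all quantifiers to the prefix:
  ∀e ∃b ∀f ∀d ∀c ((¬N(e) ∨ N(b)) ∧ (¬N(f) ∨ N(d) ∨ N(c)))

∀e ∃b ∀f ∀d ∀c ((¬N(e) ∨ N(b)) ∧ (¬N(f) ∨ N(d) ∨ N(c)))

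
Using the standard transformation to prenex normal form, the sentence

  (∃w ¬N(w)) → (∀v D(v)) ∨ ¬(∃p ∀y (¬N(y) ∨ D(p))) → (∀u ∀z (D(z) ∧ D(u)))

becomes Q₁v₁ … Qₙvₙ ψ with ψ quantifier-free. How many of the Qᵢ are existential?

2

Eliminate → and ↔ using ¬ and ∨.
  ¬(∃w ¬N(w)) ∨ ¬((∀v D(v)) ∨ ¬(∃p ∀y (¬N(y) ∨ D(p)))) ∨ (∀u ∀z (D(z) ∧ D(u)))
Move each ¬ inward, flipping quantifiers it crosses:
  (∀w N(w)) ∨ (∃v ¬D(v)) ∧ (∃p ∀y (¬N(y) ∨ D(p))) ∨ (∀u ∀z (D(z) ∧ D(u)))
All bound variables are already distinct, so no renaming is needed.
Finally move all quantifiers to the prefix:
  ∀w ∃v ∃p ∀y ∀u ∀z (N(w) ∨ ¬D(v) ∧ (¬N(y) ∨ D(p)) ∨ D(z) ∧ D(u))
The prefix is ∀w ∃v ∃p ∀y ∀u ∀z: 4 universal, 2 existential.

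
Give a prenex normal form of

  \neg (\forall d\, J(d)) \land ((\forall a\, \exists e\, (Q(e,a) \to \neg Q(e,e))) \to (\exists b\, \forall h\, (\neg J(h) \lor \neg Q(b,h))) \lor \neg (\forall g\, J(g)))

\exists d\, \exists a\, \forall e\, \exists b\, \forall h\, \exists g\, (\neg J(d) \land (Q(e,a) \land Q(e,e) \lor \neg J(h) \lor \neg Q(b,h) \lor \neg J(g)))

Eliminate → and ↔ using ¬ and ∨.
  \neg (\forall d\, J(d)) \land (\neg (\forall a\, \exists e\, (\neg Q(e,a) \lor \neg Q(e,e))) \lor (\exists b\, \forall h\, (\neg J(h) \lor \neg Q(b,h))) \lor \neg (\forall g\, J(g)))
Push ¬ through the quantifiers and connectives to reach negation normal form:
  (\exists d\, \neg J(d)) \land ((\exists a\, \forall e\, (Q(e,a) \land Q(e,e))) \lor (\exists b\, \forall h\, (\neg J(h) \lor \neg Q(b,h))) \lor (\exists g\, \neg J(g)))
All bound variables are already distinct, so no renaming is needed.
Extract every quantifier outward, since the variables are now distinct and don't occur free across branches:
  \exists d\, \exists a\, \forall e\, \exists b\, \forall h\, \exists g\, (\neg J(d) \land (Q(e,a) \land Q(e,e) \lor \neg J(h) \lor \neg Q(b,h) \lor \neg J(g)))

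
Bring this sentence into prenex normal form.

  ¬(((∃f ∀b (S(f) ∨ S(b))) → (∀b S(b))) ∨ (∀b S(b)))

∃f ∀b ∃u ∃x1 ((S(f) ∨ S(b)) ∧ ¬S(u) ∧ ¬S(x1))

Eliminate → and ↔ using ¬ and ∨.
  ¬(¬(∃f ∀b (S(f) ∨ S(b))) ∨ (∀b S(b)) ∨ (∀b S(b)))
Move each ¬ inward, flipping quantifiers it crosses:
  (∃f ∀b (S(f) ∨ S(b))) ∧ (∃b ¬S(b)) ∧ (∃b ¬S(b))
Standardize variables apart so no two quantifiers bind the same name: b↦u, b↦x1.
  (∃f ∀b (S(f) ∨ S(b))) ∧ (∃u ¬S(u)) ∧ (∃x1 ¬S(x1))
Pull the quantifiers to the front (each side's bound variable is not free in the other side):
  ∃f ∀b ∃u ∃x1 ((S(f) ∨ S(b)) ∧ ¬S(u) ∧ ¬S(x1))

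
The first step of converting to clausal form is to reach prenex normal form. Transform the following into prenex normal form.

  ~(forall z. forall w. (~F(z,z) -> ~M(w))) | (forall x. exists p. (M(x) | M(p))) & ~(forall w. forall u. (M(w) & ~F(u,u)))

exists z. exists w. forall x. exists p. exists y1. exists u. (~F(z,z) & M(w) | (M(x) | M(p)) & (~M(y1) | F(u,u)))

Rewrite implications/biconditionals: A → B as ¬A ∨ B.
  ~(forall z. forall w. (~~F(z,z) | ~M(w))) | (forall x. exists p. (M(x) | M(p))) & ~(forall w. forall u. (M(w) & ~F(u,u)))
Push ¬ through the quantifiers and connectives to reach negation normal form:
  (exists z. exists w. (~F(z,z) & M(w))) | (forall x. exists p. (M(x) | M(p))) & (exists w. exists u. (~M(w) | F(u,u)))
Give each quantifier a distinct variable: w↦y1.
  (exists z. exists w. (~F(z,z) & M(w))) | (forall x. exists p. (M(x) | M(p))) & (exists y1. exists u. (~M(y1) | F(u,u)))
Finally move all quantifiers to the prefix:
  exists z. exists w. forall x. exists p. exists y1. exists u. (~F(z,z) & M(w) | (M(x) | M(p)) & (~M(y1) | F(u,u)))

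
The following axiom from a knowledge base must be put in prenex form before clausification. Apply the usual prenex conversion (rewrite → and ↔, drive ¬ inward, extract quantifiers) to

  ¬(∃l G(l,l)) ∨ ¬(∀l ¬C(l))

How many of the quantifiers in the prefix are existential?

Drive negations inward (¬∀x A ≡ ∃x ¬A, ¬∃x A ≡ ∀x ¬A, De Morgan for ∧/∨):
  (∀l ¬G(l,l)) ∨ (∃l C(l))
Standardize variables apart so no two quantifiers bind the same name: l↦z1.
  (∀l ¬G(l,l)) ∨ (∃z1 C(z1))
Finally move all quantifiers to the prefix:
  ∀l ∃z1 (¬G(l,l) ∨ C(z1))
The prefix is ∀l ∃z1: 1 universal, 1 existential.

1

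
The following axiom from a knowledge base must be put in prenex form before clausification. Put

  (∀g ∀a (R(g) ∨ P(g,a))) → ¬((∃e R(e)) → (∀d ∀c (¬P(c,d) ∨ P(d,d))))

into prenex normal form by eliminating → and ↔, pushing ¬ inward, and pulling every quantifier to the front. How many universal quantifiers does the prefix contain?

Rewrite implications/biconditionals: A → B as ¬A ∨ B.
  ¬(∀g ∀a (R(g) ∨ P(g,a))) ∨ ¬(¬(∃e R(e)) ∨ (∀d ∀c (¬P(c,d) ∨ P(d,d))))
Move each ¬ inward, flipping quantifiers it crosses:
  (∃g ∃a (¬R(g) ∧ ¬P(g,a))) ∨ (∃e R(e)) ∧ (∃d ∃c (P(c,d) ∧ ¬P(d,d)))
All bound variables are already distinct, so no renaming is needed.
Finally move all quantifiers to the prefix:
  ∃g ∃a ∃e ∃d ∃c (¬R(g) ∧ ¬P(g,a) ∨ R(e) ∧ P(c,d) ∧ ¬P(d,d))
The prefix is ∃g ∃a ∃e ∃d ∃c: 0 universal, 5 existential.

0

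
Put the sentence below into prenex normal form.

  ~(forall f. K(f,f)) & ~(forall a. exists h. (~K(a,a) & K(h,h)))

exists f. exists a. forall h. (~K(f,f) & (K(a,a) | ~K(h,h)))

Drive negations inward (¬∀x A ≡ ∃x ¬A, ¬∃x A ≡ ∀x ¬A, De Morgan for ∧/∨):
  (exists f. ~K(f,f)) & (exists a. forall h. (K(a,a) | ~K(h,h)))
All bound variables are already distinct, so no renaming is needed.
Extract every quantifier outward, since the variables are now distinct and don't occur free across branches:
  exists f. exists a. forall h. (~K(f,f) & (K(a,a) | ~K(h,h)))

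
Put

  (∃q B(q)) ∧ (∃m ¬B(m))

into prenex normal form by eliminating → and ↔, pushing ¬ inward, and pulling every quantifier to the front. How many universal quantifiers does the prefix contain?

0

All bound variables are already distinct, so no renaming is needed.
Finally move all quantifiers to the prefix:
  ∃q ∃m (B(q) ∧ ¬B(m))
The prefix is ∃q ∃m: 0 universal, 2 existential.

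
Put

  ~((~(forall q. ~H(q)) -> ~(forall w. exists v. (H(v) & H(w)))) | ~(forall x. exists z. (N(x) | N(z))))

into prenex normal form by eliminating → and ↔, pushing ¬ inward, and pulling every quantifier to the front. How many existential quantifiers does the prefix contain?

Rewrite implications/biconditionals: A → B as ¬A ∨ B.
  ~(~~(forall q. ~H(q)) | ~(forall w. exists v. (H(v) & H(w))) | ~(forall x. exists z. (N(x) | N(z))))
Drive negations inward (¬∀x A ≡ ∃x ¬A, ¬∃x A ≡ ∀x ¬A, De Morgan for ∧/∨):
  (exists q. H(q)) & (forall w. exists v. (H(v) & H(w))) & (forall x. exists z. (N(x) | N(z)))
All bound variables are already distinct, so no renaming is needed.
Extract every quantifier outward, since the variables are now distinct and don't occur free across branches:
  exists q. forall w. exists v. forall x. exists z. (H(q) & H(v) & H(w) & (N(x) | N(z)))
The prefix is exists q forall w exists v forall x exists z: 2 universal, 3 existential.

3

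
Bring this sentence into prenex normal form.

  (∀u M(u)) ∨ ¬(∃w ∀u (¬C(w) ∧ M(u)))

∀u ∀w ∃b (M(u) ∨ C(w) ∨ ¬M(b))

Drive negations inward (¬∀x A ≡ ∃x ¬A, ¬∃x A ≡ ∀x ¬A, De Morgan for ∧/∨):
  (∀u M(u)) ∨ (∀w ∃u (C(w) ∨ ¬M(u)))
Standardize variables apart so no two quantifiers bind the same name: u↦b.
  (∀u M(u)) ∨ (∀w ∃b (C(w) ∨ ¬M(b)))
Pull the quantifiers to the front (each side's bound variable is not free in the other side):
  ∀u ∀w ∃b (M(u) ∨ C(w) ∨ ¬M(b))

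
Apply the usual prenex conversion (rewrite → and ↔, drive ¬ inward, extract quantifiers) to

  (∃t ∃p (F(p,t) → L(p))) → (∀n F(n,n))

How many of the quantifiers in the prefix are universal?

3

Rewrite implications/biconditionals: A → B as ¬A ∨ B.
  ¬(∃t ∃p (¬F(p,t) ∨ L(p))) ∨ (∀n F(n,n))
Push ¬ through the quantifiers and connectives to reach negation normal form:
  (∀t ∀p (F(p,t) ∧ ¬L(p))) ∨ (∀n F(n,n))
All bound variables are already distinct, so no renaming is needed.
Pull the quantifiers to the front (each side's bound variable is not free in the other side):
  ∀t ∀p ∀n (F(p,t) ∧ ¬L(p) ∨ F(n,n))
The prefix is ∀t ∀p ∀n: 3 universal, 0 existential.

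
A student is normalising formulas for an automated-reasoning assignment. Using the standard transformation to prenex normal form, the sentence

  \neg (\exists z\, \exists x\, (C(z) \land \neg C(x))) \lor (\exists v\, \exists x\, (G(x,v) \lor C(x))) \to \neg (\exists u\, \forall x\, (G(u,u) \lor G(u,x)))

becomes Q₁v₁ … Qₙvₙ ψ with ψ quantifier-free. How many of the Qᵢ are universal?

Rewrite implications/biconditionals: A → B as ¬A ∨ B.
  \neg (\neg (\exists z\, \exists x\, (C(z) \land \neg C(x))) \lor (\exists v\, \exists x\, (G(x,v) \lor C(x)))) \lor \neg (\exists u\, \forall x\, (G(u,u) \lor G(u,x)))
Move each ¬ inward, flipping quantifiers it crosses:
  (\exists z\, \exists x\, (C(z) \land \neg C(x))) \land (\forall v\, \forall x\, (\neg G(x,v) \land \neg C(x))) \lor (\forall u\, \exists x\, (\neg G(u,u) \land \neg G(u,x)))
Standardize variables apart so no two quantifiers bind the same name: x↦v1, x↦a.
  (\exists z\, \exists x\, (C(z) \land \neg C(x))) \land (\forall v\, \forall v1\, (\neg G(v1,v) \land \neg C(v1))) \lor (\forall u\, \exists a\, (\neg G(u,u) \land \neg G(u,a)))
Extract every quantifier outward, since the variables are now distinct and don't occur free across branches:
  \exists z\, \exists x\, \forall v\, \forall v1\, \forall u\, \exists a\, (C(z) \land \neg C(x) \land \neg G(v1,v) \land \neg C(v1) \lor \neg G(u,u) \land \neg G(u,a))
The prefix is \exists z \exists x \forall v \forall v1 \forall u \exists a: 3 universal, 3 existential.

3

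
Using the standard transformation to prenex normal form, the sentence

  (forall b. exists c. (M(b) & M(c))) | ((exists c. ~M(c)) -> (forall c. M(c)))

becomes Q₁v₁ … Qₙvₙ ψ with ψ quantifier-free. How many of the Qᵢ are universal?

3

Eliminate → and ↔ using ¬ and ∨.
  (forall b. exists c. (M(b) & M(c))) | ~(exists c. ~M(c)) | (forall c. M(c))
Drive negations inward (¬∀x A ≡ ∃x ¬A, ¬∃x A ≡ ∀x ¬A, De Morgan for ∧/∨):
  (forall b. exists c. (M(b) & M(c))) | (forall c. M(c)) | (forall c. M(c))
Standardize variables apart so no two quantifiers bind the same name: c↦v, c↦w.
  (forall b. exists c. (M(b) & M(c))) | (forall v. M(v)) | (forall w. M(w))
Pull the quantifiers to the front (each side's bound variable is not free in the other side):
  forall b. exists c. forall v. forall w. (M(b) & M(c) | M(v) | M(w))
The prefix is forall b exists c forall v forall w: 3 universal, 1 existential.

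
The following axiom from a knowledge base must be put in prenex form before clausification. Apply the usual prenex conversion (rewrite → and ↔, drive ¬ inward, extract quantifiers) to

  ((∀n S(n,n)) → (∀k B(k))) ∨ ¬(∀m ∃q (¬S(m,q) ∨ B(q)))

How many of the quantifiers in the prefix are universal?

First replace A → B with ¬A ∨ B.
  ¬(∀n S(n,n)) ∨ (∀k B(k)) ∨ ¬(∀m ∃q (¬S(m,q) ∨ B(q)))
Push ¬ through the quantifiers and connectives to reach negation normal form:
  (∃n ¬S(n,n)) ∨ (∀k B(k)) ∨ (∃m ∀q (S(m,q) ∧ ¬B(q)))
All bound variables are already distinct, so no renaming is needed.
Pull the quantifiers to the front (each side's bound variable is not free in the other side):
  ∃n ∀k ∃m ∀q (¬S(n,n) ∨ B(k) ∨ S(m,q) ∧ ¬B(q))
The prefix is ∃n ∀k ∃m ∀q: 2 universal, 2 existential.

2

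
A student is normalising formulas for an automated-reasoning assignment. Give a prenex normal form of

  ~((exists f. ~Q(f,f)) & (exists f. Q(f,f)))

Drive negations inward (¬∀x A ≡ ∃x ¬A, ¬∃x A ≡ ∀x ¬A, De Morgan for ∧/∨):
  (forall f. Q(f,f)) | (forall f. ~Q(f,f))
Standardize variables apart so no two quantifiers bind the same name: f↦v1.
  (forall f. Q(f,f)) | (forall v1. ~Q(v1,v1))
Finally move all quantifiers to the prefix:
  forall f. forall v1. (Q(f,f) | ~Q(v1,v1))

forall f. forall v1. (Q(f,f) | ~Q(v1,v1))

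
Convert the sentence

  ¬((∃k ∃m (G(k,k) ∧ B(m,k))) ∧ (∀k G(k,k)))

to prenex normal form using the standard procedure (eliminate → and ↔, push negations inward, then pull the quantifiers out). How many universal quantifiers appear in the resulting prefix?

2

Drive negations inward (¬∀x A ≡ ∃x ¬A, ¬∃x A ≡ ∀x ¬A, De Morgan for ∧/∨):
  (∀k ∀m (¬G(k,k) ∨ ¬B(m,k))) ∨ (∃k ¬G(k,k))
Give each quantifier a distinct variable: k↦x1.
  (∀k ∀m (¬G(k,k) ∨ ¬B(m,k))) ∨ (∃x1 ¬G(x1,x1))
Finally move all quantifiers to the prefix:
  ∀k ∀m ∃x1 (¬G(k,k) ∨ ¬B(m,k) ∨ ¬G(x1,x1))
The prefix is ∀k ∀m ∃x1: 2 universal, 1 existential.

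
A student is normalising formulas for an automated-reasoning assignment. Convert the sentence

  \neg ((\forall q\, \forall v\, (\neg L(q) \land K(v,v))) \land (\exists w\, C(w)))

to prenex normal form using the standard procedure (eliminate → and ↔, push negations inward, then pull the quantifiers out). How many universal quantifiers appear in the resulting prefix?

Move each ¬ inward, flipping quantifiers it crosses:
  (\exists q\, \exists v\, (L(q) \lor \neg K(v,v))) \lor (\forall w\, \neg C(w))
Extract every quantifier outward, since the variables are now distinct and don't occur free across branches:
  \exists q\, \exists v\, \forall w\, (L(q) \lor \neg K(v,v) \lor \neg C(w))
The prefix is \exists q \exists v \forall w: 1 universal, 2 existential.

1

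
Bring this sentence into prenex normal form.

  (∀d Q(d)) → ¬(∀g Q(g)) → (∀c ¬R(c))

∃d ∀g ∀c (¬Q(d) ∨ Q(g) ∨ ¬R(c))

Eliminate → and ↔ using ¬ and ∨.
  ¬(∀d Q(d)) ∨ ¬¬(∀g Q(g)) ∨ (∀c ¬R(c))
Move each ¬ inward, flipping quantifiers it crosses:
  (∃d ¬Q(d)) ∨ (∀g Q(g)) ∨ (∀c ¬R(c))
All bound variables are already distinct, so no renaming is needed.
Finally move all quantifiers to the prefix:
  ∃d ∀g ∀c (¬Q(d) ∨ Q(g) ∨ ¬R(c))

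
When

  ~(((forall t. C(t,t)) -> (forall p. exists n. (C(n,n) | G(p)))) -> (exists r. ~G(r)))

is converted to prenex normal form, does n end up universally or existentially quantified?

existential

Eliminate → and ↔ using ¬ and ∨.
  ~(~(~(forall t. C(t,t)) | (forall p. exists n. (C(n,n) | G(p)))) | (exists r. ~G(r)))
Drive negations inward (¬∀x A ≡ ∃x ¬A, ¬∃x A ≡ ∀x ¬A, De Morgan for ∧/∨):
  ((exists t. ~C(t,t)) | (forall p. exists n. (C(n,n) | G(p)))) & (forall r. G(r))
All bound variables are already distinct, so no renaming is needed.
Pull the quantifiers to the front (each side's bound variable is not free in the other side):
  exists t. forall p. exists n. forall r. ((~C(t,t) | C(n,n) | G(p)) & G(r))
The quantifier exists n sits under an even number of negations (counting the antecedent side of each →), so it remains existential.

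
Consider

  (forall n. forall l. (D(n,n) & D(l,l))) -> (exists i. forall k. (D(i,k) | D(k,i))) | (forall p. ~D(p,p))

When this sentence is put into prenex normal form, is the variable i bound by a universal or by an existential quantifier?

existential

Rewrite implications/biconditionals: A → B as ¬A ∨ B.
  ~(forall n. forall l. (D(n,n) & D(l,l))) | (exists i. forall k. (D(i,k) | D(k,i))) | (forall p. ~D(p,p))
Drive negations inward (¬∀x A ≡ ∃x ¬A, ¬∃x A ≡ ∀x ¬A, De Morgan for ∧/∨):
  (exists n. exists l. (~D(n,n) | ~D(l,l))) | (exists i. forall k. (D(i,k) | D(k,i))) | (forall p. ~D(p,p))
Extract every quantifier outward, since the variables are now distinct and don't occur free across branches:
  exists n. exists l. exists i. forall k. forall p. (~D(n,n) | ~D(l,l) | D(i,k) | D(k,i) | ~D(p,p))
The quantifier exists i sits under an even number of negations (counting the antecedent side of each →), so it remains existential.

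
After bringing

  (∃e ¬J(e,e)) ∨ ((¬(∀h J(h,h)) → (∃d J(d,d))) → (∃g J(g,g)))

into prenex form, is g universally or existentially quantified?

Rewrite implications/biconditionals: A → B as ¬A ∨ B.
  (∃e ¬J(e,e)) ∨ ¬(¬¬(∀h J(h,h)) ∨ (∃d J(d,d))) ∨ (∃g J(g,g))
Move each ¬ inward, flipping quantifiers it crosses:
  (∃e ¬J(e,e)) ∨ (∃h ¬J(h,h)) ∧ (∀d ¬J(d,d)) ∨ (∃g J(g,g))
Pull the quantifiers to the front (each side's bound variable is not free in the other side):
  ∃e ∃h ∀d ∃g (¬J(e,e) ∨ ¬J(h,h) ∧ ¬J(d,d) ∨ J(g,g))
The quantifier ∃g sits under an even number of negations (counting the antecedent side of each →), so it remains existential.

existential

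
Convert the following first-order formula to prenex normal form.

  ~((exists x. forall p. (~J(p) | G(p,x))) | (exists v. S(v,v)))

Push ¬ through the quantifiers and connectives to reach negation normal form:
  (forall x. exists p. (J(p) & ~G(p,x))) & (forall v. ~S(v,v))
All bound variables are already distinct, so no renaming is needed.
Finally move all quantifiers to the prefix:
  forall x. exists p. forall v. (J(p) & ~G(p,x) & ~S(v,v))

forall x. exists p. forall v. (J(p) & ~G(p,x) & ~S(v,v))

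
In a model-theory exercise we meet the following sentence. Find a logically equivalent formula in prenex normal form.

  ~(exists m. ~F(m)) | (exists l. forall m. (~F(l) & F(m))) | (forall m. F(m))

forall m. exists l. forall w1. forall a. (F(m) | ~F(l) & F(w1) | F(a))

Move each ¬ inward, flipping quantifiers it crosses:
  (forall m. F(m)) | (exists l. forall m. (~F(l) & F(m))) | (forall m. F(m))
Rename bound variables to avoid capture: m↦w1, m↦a.
  (forall m. F(m)) | (exists l. forall w1. (~F(l) & F(w1))) | (forall a. F(a))
Extract every quantifier outward, since the variables are now distinct and don't occur free across branches:
  forall m. exists l. forall w1. forall a. (F(m) | ~F(l) & F(w1) | F(a))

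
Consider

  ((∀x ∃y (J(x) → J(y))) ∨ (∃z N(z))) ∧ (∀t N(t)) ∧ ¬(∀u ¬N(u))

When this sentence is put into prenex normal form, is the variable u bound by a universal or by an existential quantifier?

existential

Eliminate → and ↔ using ¬ and ∨.
  ((∀x ∃y (¬J(x) ∨ J(y))) ∨ (∃z N(z))) ∧ (∀t N(t)) ∧ ¬(∀u ¬N(u))
Push ¬ through the quantifiers and connectives to reach negation normal form:
  ((∀x ∃y (¬J(x) ∨ J(y))) ∨ (∃z N(z))) ∧ (∀t N(t)) ∧ (∃u N(u))
All bound variables are already distinct, so no renaming is needed.
Extract every quantifier outward, since the variables are now distinct and don't occur free across branches:
  ∀x ∃y ∃z ∀t ∃u ((¬J(x) ∨ J(y) ∨ N(z)) ∧ N(t) ∧ N(u))
The quantifier ∀u sits under an odd number of negations (counting the antecedent side of each →), so it flips to ∃u.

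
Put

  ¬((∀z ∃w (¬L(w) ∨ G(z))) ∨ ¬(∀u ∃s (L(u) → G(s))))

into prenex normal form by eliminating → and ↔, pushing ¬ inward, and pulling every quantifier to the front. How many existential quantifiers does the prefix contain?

Rewrite implications/biconditionals: A → B as ¬A ∨ B.
  ¬((∀z ∃w (¬L(w) ∨ G(z))) ∨ ¬(∀u ∃s (¬L(u) ∨ G(s))))
Drive negations inward (¬∀x A ≡ ∃x ¬A, ¬∃x A ≡ ∀x ¬A, De Morgan for ∧/∨):
  (∃z ∀w (L(w) ∧ ¬G(z))) ∧ (∀u ∃s (¬L(u) ∨ G(s)))
All bound variables are already distinct, so no renaming is needed.
Extract every quantifier outward, since the variables are now distinct and don't occur free across branches:
  ∃z ∀w ∀u ∃s (L(w) ∧ ¬G(z) ∧ (¬L(u) ∨ G(s)))
The prefix is ∃z ∀w ∀u ∃s: 2 universal, 2 existential.

2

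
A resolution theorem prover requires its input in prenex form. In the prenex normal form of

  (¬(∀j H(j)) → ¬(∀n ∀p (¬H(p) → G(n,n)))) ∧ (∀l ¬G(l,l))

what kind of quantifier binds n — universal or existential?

existential

Rewrite implications/biconditionals: A → B as ¬A ∨ B.
  (¬¬(∀j H(j)) ∨ ¬(∀n ∀p (¬¬H(p) ∨ G(n,n)))) ∧ (∀l ¬G(l,l))
Drive negations inward (¬∀x A ≡ ∃x ¬A, ¬∃x A ≡ ∀x ¬A, De Morgan for ∧/∨):
  ((∀j H(j)) ∨ (∃n ∃p (¬H(p) ∧ ¬G(n,n)))) ∧ (∀l ¬G(l,l))
Pull the quantifiers to the front (each side's bound variable is not free in the other side):
  ∀j ∃n ∃p ∀l ((H(j) ∨ ¬H(p) ∧ ¬G(n,n)) ∧ ¬G(l,l))
The quantifier ∀n sits under an odd number of negations (counting the antecedent side of each →), so it flips to ∃n.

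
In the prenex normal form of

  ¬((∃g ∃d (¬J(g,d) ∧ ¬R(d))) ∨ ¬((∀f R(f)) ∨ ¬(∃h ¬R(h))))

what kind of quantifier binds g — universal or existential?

Move each ¬ inward, flipping quantifiers it crosses:
  (∀g ∀d (J(g,d) ∨ R(d))) ∧ ((∀f R(f)) ∨ (∀h R(h)))
All bound variables are already distinct, so no renaming is needed.
Pull the quantifiers to the front (each side's bound variable is not free in the other side):
  ∀g ∀d ∀f ∀h ((J(g,d) ∨ R(d)) ∧ (R(f) ∨ R(h)))
The quantifier ∃g sits under an odd number of negations, so it flips to ∀g.

universal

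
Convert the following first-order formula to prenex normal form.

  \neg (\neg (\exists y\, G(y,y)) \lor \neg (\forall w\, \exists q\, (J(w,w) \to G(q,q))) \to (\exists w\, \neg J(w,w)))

Rewrite implications/biconditionals: A → B as ¬A ∨ B.
  \neg (\neg (\neg (\exists y\, G(y,y)) \lor \neg (\forall w\, \exists q\, (\neg J(w,w) \lor G(q,q)))) \lor (\exists w\, \neg J(w,w)))
Drive negations inward (¬∀x A ≡ ∃x ¬A, ¬∃x A ≡ ∀x ¬A, De Morgan for ∧/∨):
  ((\forall y\, \neg G(y,y)) \lor (\exists w\, \forall q\, (J(w,w) \land \neg G(q,q)))) \land (\forall w\, J(w,w))
Rename bound variables to avoid capture: w↦v1.
  ((\forall y\, \neg G(y,y)) \lor (\exists w\, \forall q\, (J(w,w) \land \neg G(q,q)))) \land (\forall v1\, J(v1,v1))
Pull the quantifiers to the front (each side's bound variable is not free in the other side):
  \forall y\, \exists w\, \forall q\, \forall v1\, ((\neg G(y,y) \lor J(w,w) \land \neg G(q,q)) \land J(v1,v1))

\forall y\, \exists w\, \forall q\, \forall v1\, ((\neg G(y,y) \lor J(w,w) \land \neg G(q,q)) \land J(v1,v1))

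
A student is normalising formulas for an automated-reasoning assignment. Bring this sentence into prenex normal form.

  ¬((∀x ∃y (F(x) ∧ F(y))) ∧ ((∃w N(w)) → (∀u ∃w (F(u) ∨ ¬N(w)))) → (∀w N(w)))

∀x ∃y ∀w ∀u ∃z ∃a (F(x) ∧ F(y) ∧ (¬N(w) ∨ F(u) ∨ ¬N(z)) ∧ ¬N(a))

Rewrite implications/biconditionals: A → B as ¬A ∨ B.
  ¬(¬((∀x ∃y (F(x) ∧ F(y))) ∧ (¬(∃w N(w)) ∨ (∀u ∃w (F(u) ∨ ¬N(w))))) ∨ (∀w N(w)))
Move each ¬ inward, flipping quantifiers it crosses:
  (∀x ∃y (F(x) ∧ F(y))) ∧ ((∀w ¬N(w)) ∨ (∀u ∃w (F(u) ∨ ¬N(w)))) ∧ (∃w ¬N(w))
Standardize variables apart so no two quantifiers bind the same name: w↦z, w↦a.
  (∀x ∃y (F(x) ∧ F(y))) ∧ ((∀w ¬N(w)) ∨ (∀u ∃z (F(u) ∨ ¬N(z)))) ∧ (∃a ¬N(a))
Pull the quantifiers to the front (each side's bound variable is not free in the other side):
  ∀x ∃y ∀w ∀u ∃z ∃a (F(x) ∧ F(y) ∧ (¬N(w) ∨ F(u) ∨ ¬N(z)) ∧ ¬N(a))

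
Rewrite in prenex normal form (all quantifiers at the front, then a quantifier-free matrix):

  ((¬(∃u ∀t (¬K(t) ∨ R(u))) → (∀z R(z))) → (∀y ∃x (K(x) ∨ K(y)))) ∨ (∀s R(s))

Rewrite implications/biconditionals: A → B as ¬A ∨ B.
  ¬(¬¬(∃u ∀t (¬K(t) ∨ R(u))) ∨ (∀z R(z))) ∨ (∀y ∃x (K(x) ∨ K(y))) ∨ (∀s R(s))
Push ¬ through the quantifiers and connectives to reach negation normal form:
  (∀u ∃t (K(t) ∧ ¬R(u))) ∧ (∃z ¬R(z)) ∨ (∀y ∃x (K(x) ∨ K(y))) ∨ (∀s R(s))
All bound variables are already distinct, so no renaming is needed.
Finally move all quantifiers to the prefix:
  ∀u ∃t ∃z ∀y ∃x ∀s (K(t) ∧ ¬R(u) ∧ ¬R(z) ∨ K(x) ∨ K(y) ∨ R(s))

∀u ∃t ∃z ∀y ∃x ∀s (K(t) ∧ ¬R(u) ∧ ¬R(z) ∨ K(x) ∨ K(y) ∨ R(s))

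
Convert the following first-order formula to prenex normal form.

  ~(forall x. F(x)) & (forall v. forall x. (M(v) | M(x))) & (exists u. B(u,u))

Drive negations inward (¬∀x A ≡ ∃x ¬A, ¬∃x A ≡ ∀x ¬A, De Morgan for ∧/∨):
  (exists x. ~F(x)) & (forall v. forall x. (M(v) | M(x))) & (exists u. B(u,u))
Rename bound variables to avoid capture: x↦y.
  (exists x. ~F(x)) & (forall v. forall y. (M(v) | M(y))) & (exists u. B(u,u))
Extract every quantifier outward, since the variables are now distinct and don't occur free across branches:
  exists x. forall v. forall y. exists u. (~F(x) & (M(v) | M(y)) & B(u,u))

exists x. forall v. forall y. exists u. (~F(x) & (M(v) | M(y)) & B(u,u))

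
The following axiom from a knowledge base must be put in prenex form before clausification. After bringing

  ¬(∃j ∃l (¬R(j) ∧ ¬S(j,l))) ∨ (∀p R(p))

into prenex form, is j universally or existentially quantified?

Move each ¬ inward, flipping quantifiers it crosses:
  (∀j ∀l (R(j) ∨ S(j,l))) ∨ (∀p R(p))
Pull the quantifiers to the front (each side's bound variable is not free in the other side):
  ∀j ∀l ∀p (R(j) ∨ S(j,l) ∨ R(p))
The quantifier ∃j sits under an odd number of negations, so it flips to ∀j.

universal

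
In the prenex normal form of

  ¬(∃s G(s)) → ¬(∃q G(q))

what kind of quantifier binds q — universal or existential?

universal

First replace A → B with ¬A ∨ B.
  ¬¬(∃s G(s)) ∨ ¬(∃q G(q))
Move each ¬ inward, flipping quantifiers it crosses:
  (∃s G(s)) ∨ (∀q ¬G(q))
All bound variables are already distinct, so no renaming is needed.
Extract every quantifier outward, since the variables are now distinct and don't occur free across branches:
  ∃s ∀q (G(s) ∨ ¬G(q))
The quantifier ∃q sits under an odd number of negations (counting the antecedent side of each →), so it flips to ∀q.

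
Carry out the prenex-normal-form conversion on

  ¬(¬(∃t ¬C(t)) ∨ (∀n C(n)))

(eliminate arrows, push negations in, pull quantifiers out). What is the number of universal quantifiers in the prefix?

0

Push ¬ through the quantifiers and connectives to reach negation normal form:
  (∃t ¬C(t)) ∧ (∃n ¬C(n))
All bound variables are already distinct, so no renaming is needed.
Pull the quantifiers to the front (each side's bound variable is not free in the other side):
  ∃t ∃n (¬C(t) ∧ ¬C(n))
The prefix is ∃t ∃n: 0 universal, 2 existential.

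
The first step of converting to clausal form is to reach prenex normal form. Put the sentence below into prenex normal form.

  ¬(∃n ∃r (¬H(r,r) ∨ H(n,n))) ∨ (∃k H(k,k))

∀n ∀r ∃k (H(r,r) ∧ ¬H(n,n) ∨ H(k,k))

Drive negations inward (¬∀x A ≡ ∃x ¬A, ¬∃x A ≡ ∀x ¬A, De Morgan for ∧/∨):
  (∀n ∀r (H(r,r) ∧ ¬H(n,n))) ∨ (∃k H(k,k))
Extract every quantifier outward, since the variables are now distinct and don't occur free across branches:
  ∀n ∀r ∃k (H(r,r) ∧ ¬H(n,n) ∨ H(k,k))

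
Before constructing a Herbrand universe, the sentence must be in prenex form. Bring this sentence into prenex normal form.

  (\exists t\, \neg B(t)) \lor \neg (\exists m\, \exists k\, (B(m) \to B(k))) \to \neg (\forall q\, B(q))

Rewrite implications/biconditionals: A → B as ¬A ∨ B.
  \neg ((\exists t\, \neg B(t)) \lor \neg (\exists m\, \exists k\, (\neg B(m) \lor B(k)))) \lor \neg (\forall q\, B(q))
Drive negations inward (¬∀x A ≡ ∃x ¬A, ¬∃x A ≡ ∀x ¬A, De Morgan for ∧/∨):
  (\forall t\, B(t)) \land (\exists m\, \exists k\, (\neg B(m) \lor B(k))) \lor (\exists q\, \neg B(q))
All bound variables are already distinct, so no renaming is needed.
Finally move all quantifiers to the prefix:
  \forall t\, \exists m\, \exists k\, \exists q\, (B(t) \land (\neg B(m) \lor B(k)) \lor \neg B(q))

\forall t\, \exists m\, \exists k\, \exists q\, (B(t) \land (\neg B(m) \lor B(k)) \lor \neg B(q))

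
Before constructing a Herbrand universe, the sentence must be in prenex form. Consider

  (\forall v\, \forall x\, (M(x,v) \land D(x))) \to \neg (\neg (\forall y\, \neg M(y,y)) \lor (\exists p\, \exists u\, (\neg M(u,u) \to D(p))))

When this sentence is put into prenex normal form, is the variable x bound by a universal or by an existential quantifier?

existential

First replace A → B with ¬A ∨ B.
  \neg (\forall v\, \forall x\, (M(x,v) \land D(x))) \lor \neg (\neg (\forall y\, \neg M(y,y)) \lor (\exists p\, \exists u\, (\neg \neg M(u,u) \lor D(p))))
Push ¬ through the quantifiers and connectives to reach negation normal form:
  (\exists v\, \exists x\, (\neg M(x,v) \lor \neg D(x))) \lor (\forall y\, \neg M(y,y)) \land (\forall p\, \forall u\, (\neg M(u,u) \land \neg D(p)))
All bound variables are already distinct, so no renaming is needed.
Finally move all quantifiers to the prefix:
  \exists v\, \exists x\, \forall y\, \forall p\, \forall u\, (\neg M(x,v) \lor \neg D(x) \lor \neg M(y,y) \land \neg M(u,u) \land \neg D(p))
The quantifier \forall x sits under an odd number of negations (counting the antecedent side of each →), so it flips to \exists x.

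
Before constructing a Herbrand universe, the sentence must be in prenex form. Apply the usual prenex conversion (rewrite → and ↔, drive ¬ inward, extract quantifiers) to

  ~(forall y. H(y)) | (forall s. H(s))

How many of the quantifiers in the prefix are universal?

Drive negations inward (¬∀x A ≡ ∃x ¬A, ¬∃x A ≡ ∀x ¬A, De Morgan for ∧/∨):
  (exists y. ~H(y)) | (forall s. H(s))
All bound variables are already distinct, so no renaming is needed.
Finally move all quantifiers to the prefix:
  exists y. forall s. (~H(y) | H(s))
The prefix is exists y forall s: 1 universal, 1 existential.

1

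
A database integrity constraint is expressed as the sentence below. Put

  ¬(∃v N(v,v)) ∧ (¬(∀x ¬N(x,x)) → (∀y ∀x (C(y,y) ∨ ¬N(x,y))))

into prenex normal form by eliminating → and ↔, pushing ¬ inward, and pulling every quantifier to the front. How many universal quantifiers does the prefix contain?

4

Rewrite implications/biconditionals: A → B as ¬A ∨ B.
  ¬(∃v N(v,v)) ∧ (¬¬(∀x ¬N(x,x)) ∨ (∀y ∀x (C(y,y) ∨ ¬N(x,y))))
Push ¬ through the quantifiers and connectives to reach negation normal form:
  (∀v ¬N(v,v)) ∧ ((∀x ¬N(x,x)) ∨ (∀y ∀x (C(y,y) ∨ ¬N(x,y))))
Rename bound variables to avoid capture: x↦q.
  (∀v ¬N(v,v)) ∧ ((∀x ¬N(x,x)) ∨ (∀y ∀q (C(y,y) ∨ ¬N(q,y))))
Pull the quantifiers to the front (each side's bound variable is not free in the other side):
  ∀v ∀x ∀y ∀q (¬N(v,v) ∧ (¬N(x,x) ∨ C(y,y) ∨ ¬N(q,y)))
The prefix is ∀v ∀x ∀y ∀q: 4 universal, 0 existential.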